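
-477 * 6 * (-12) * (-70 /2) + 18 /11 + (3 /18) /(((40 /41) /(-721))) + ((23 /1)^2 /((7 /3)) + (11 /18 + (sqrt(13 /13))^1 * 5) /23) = -1532610816833 /1275120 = -1201934.58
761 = 761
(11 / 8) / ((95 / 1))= 11 / 760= 0.01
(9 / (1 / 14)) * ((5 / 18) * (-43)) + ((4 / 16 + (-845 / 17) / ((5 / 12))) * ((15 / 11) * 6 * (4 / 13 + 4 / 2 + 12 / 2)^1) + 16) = -23290609 / 2431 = -9580.67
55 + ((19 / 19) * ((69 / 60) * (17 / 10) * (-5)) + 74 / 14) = 14143 / 280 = 50.51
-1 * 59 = -59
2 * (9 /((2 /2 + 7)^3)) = 9 /256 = 0.04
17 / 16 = 1.06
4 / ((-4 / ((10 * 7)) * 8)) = -35 / 4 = -8.75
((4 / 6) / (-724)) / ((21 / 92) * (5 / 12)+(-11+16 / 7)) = 1288 / 12056229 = 0.00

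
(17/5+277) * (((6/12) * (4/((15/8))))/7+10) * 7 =19927.09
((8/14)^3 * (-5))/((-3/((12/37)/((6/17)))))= 10880/38073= 0.29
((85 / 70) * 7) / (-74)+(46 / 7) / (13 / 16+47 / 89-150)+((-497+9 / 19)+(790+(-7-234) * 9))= -7815841531859 / 4166925644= -1875.69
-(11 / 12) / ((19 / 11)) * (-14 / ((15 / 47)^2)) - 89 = -411827 / 25650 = -16.06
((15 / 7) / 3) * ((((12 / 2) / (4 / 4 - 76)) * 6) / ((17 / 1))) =-12 / 595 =-0.02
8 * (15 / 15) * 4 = 32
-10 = -10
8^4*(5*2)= 40960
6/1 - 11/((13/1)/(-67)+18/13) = -3359/1037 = -3.24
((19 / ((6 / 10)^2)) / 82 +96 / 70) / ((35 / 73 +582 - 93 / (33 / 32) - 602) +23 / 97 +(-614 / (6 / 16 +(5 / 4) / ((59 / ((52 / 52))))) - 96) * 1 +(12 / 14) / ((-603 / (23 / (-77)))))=-2938520659837 / 2559630808346160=-0.00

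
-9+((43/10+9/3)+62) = 603/10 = 60.30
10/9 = 1.11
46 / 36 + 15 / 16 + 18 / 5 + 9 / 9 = 6.82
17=17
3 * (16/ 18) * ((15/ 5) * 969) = 7752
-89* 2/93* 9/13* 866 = -462444/403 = -1147.50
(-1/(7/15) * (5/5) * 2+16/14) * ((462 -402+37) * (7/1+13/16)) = -133375/56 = -2381.70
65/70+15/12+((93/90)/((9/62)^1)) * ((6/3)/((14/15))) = 4393/252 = 17.43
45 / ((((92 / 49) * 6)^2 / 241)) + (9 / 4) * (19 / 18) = 2973613 / 33856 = 87.83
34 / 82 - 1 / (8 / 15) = -479 / 328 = -1.46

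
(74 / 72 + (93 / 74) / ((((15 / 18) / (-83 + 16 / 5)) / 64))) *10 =-256449359 / 3330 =-77011.82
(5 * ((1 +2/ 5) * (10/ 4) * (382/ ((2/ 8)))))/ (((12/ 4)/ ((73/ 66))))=976010/ 99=9858.69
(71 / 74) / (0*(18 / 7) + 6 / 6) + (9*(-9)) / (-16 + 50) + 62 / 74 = -368 / 629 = -0.59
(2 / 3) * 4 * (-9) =-24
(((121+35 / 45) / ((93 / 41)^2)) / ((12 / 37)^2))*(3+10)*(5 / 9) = 20492978545 / 12610242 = 1625.11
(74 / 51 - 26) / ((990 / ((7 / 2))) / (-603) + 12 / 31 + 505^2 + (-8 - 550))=-18202828 / 188684420571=-0.00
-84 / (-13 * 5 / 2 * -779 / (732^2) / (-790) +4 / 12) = -14222912256 / 56430001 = -252.05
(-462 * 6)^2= 7683984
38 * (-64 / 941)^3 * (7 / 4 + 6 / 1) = -77201408 / 833237621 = -0.09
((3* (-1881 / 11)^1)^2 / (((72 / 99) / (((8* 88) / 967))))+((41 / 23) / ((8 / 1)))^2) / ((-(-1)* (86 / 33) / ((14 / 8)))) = 1992314039164449 / 11262130688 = 176903.83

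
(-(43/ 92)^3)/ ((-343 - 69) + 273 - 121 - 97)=79507/ 277991616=0.00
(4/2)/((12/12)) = 2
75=75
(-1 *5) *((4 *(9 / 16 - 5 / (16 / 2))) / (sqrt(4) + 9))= 5 / 44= 0.11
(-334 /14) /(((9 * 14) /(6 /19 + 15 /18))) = -21877 /100548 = -0.22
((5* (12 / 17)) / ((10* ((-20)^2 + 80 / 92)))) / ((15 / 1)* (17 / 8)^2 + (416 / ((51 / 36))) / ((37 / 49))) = 27232 / 14123216745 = 0.00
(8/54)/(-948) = -1/6399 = -0.00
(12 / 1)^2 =144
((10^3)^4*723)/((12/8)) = 482000000000000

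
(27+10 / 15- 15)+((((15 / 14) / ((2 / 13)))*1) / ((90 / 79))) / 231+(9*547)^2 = 24235941.69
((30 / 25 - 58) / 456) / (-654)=0.00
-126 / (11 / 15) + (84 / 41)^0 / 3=-5659 / 33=-171.48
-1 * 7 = -7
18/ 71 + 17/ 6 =1315/ 426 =3.09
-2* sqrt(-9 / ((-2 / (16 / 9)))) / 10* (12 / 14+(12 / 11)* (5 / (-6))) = 8* sqrt(2) / 385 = 0.03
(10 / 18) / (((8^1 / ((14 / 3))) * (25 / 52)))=91 / 135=0.67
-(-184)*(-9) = -1656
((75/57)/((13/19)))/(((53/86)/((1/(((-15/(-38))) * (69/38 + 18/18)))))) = 620920/221169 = 2.81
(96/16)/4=3/2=1.50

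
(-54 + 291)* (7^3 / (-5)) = -81291 / 5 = -16258.20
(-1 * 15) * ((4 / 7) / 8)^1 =-15 / 14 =-1.07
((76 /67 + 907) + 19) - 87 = 56289 /67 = 840.13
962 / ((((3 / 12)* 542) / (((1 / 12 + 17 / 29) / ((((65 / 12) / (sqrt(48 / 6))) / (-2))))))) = -137936* sqrt(2) / 39295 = -4.96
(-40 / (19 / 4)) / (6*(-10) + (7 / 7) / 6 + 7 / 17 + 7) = 0.16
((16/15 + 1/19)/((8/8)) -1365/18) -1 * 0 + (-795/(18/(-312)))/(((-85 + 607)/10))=9385931/49590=189.27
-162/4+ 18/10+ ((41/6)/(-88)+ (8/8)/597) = -6790449/175120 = -38.78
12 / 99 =4 / 33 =0.12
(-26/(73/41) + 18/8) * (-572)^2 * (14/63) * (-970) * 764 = 437293777011520/657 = 665591745831.84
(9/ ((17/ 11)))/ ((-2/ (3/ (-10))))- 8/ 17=137/ 340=0.40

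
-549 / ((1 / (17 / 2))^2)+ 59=-158425 / 4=-39606.25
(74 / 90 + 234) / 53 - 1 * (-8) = 29647 / 2385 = 12.43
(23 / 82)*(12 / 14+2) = 230 / 287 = 0.80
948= 948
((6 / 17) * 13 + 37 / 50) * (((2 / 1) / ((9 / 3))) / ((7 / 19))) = 12293 / 1275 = 9.64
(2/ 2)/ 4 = 1/ 4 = 0.25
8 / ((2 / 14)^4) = 19208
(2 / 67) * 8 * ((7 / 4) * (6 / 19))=168 / 1273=0.13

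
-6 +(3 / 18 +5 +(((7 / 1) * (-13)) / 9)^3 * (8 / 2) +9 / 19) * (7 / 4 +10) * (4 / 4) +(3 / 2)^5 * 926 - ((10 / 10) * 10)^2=-9217464179 / 221616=-41592.05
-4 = -4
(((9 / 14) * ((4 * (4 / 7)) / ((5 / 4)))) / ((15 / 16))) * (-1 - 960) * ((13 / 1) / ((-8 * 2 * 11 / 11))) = 979.04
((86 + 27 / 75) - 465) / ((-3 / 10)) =18932 / 15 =1262.13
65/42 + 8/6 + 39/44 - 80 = -70439/924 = -76.23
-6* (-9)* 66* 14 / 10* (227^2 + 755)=1304381232 / 5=260876246.40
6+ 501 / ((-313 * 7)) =12645 / 2191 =5.77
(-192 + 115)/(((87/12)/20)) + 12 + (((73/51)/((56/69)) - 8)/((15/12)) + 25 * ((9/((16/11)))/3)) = -153.84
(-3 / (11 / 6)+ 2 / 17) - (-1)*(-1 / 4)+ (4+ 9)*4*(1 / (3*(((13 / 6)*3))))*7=37919 / 2244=16.90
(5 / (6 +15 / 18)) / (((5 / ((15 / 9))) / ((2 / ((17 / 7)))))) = 140 / 697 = 0.20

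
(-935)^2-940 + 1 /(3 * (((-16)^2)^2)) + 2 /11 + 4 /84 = 13220504404045 /15138816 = 873285.23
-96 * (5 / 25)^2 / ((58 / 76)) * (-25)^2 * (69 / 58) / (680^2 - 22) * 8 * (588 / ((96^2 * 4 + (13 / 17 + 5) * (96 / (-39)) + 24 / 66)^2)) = -14462367119200 / 515977030996595770409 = -0.00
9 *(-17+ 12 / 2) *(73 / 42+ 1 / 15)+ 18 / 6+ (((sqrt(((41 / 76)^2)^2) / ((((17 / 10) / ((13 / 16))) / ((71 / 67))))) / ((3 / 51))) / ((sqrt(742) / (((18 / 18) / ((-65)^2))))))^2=-5278562888652719388719 / 30047930568975155200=-175.67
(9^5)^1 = 59049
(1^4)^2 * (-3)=-3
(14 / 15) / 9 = 14 / 135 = 0.10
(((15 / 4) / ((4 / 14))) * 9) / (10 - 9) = 945 / 8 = 118.12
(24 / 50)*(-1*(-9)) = 108 / 25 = 4.32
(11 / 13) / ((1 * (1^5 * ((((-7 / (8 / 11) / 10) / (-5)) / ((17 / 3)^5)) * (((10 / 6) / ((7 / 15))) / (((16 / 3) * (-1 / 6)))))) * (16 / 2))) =-22717712 / 28431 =-799.05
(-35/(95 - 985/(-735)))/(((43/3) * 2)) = -15435/1217932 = -0.01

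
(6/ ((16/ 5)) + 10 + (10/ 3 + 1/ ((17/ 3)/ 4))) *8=6493/ 51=127.31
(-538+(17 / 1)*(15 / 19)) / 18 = -9967 / 342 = -29.14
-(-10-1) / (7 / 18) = 198 / 7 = 28.29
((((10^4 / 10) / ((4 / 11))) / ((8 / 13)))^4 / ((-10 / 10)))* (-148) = 3777338680908203125 / 64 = 59020916889190673.83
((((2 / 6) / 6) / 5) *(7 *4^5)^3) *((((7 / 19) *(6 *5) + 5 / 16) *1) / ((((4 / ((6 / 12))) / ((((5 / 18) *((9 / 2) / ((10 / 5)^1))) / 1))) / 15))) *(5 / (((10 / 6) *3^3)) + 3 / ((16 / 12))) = 66014756864000 / 513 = 128683736577.00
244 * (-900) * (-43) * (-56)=-528796800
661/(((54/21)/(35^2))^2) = 48603743125/324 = 150011552.85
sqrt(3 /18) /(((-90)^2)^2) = 0.00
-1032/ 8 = -129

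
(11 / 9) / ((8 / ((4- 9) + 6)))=11 / 72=0.15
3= 3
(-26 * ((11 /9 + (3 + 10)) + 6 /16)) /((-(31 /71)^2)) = 68875183 /34596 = 1990.84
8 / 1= 8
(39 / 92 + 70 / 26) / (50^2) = 3727 / 2990000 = 0.00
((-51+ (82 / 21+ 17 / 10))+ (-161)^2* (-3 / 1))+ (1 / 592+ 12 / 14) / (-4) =-19346332777 / 248640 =-77808.61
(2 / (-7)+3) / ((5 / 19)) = 361 / 35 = 10.31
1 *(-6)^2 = 36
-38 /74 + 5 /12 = -43 /444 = -0.10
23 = 23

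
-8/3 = -2.67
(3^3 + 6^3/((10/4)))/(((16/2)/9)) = 5103/40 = 127.58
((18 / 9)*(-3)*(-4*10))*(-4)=-960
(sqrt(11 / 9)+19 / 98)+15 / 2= sqrt(11) / 3+377 / 49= 8.80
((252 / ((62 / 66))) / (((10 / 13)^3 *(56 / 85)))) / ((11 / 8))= 1008423 / 1550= 650.60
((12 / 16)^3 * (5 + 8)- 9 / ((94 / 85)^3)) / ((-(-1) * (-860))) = 7775127 / 5714417920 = 0.00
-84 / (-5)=84 / 5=16.80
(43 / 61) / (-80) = -43 / 4880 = -0.01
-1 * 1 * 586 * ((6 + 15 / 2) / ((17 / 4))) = -31644 / 17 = -1861.41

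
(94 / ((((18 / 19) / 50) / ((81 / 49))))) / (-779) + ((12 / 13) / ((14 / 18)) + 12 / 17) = -3833814 / 443989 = -8.63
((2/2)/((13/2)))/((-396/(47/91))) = -47/234234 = -0.00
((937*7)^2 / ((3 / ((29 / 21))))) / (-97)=-178227707 / 873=-204155.45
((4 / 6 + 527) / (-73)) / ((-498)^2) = -1583 / 54312876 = -0.00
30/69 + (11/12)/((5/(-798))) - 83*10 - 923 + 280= -372339/230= -1618.87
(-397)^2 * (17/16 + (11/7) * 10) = 296147311/112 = 2644172.42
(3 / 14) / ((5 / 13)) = 39 / 70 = 0.56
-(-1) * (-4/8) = -1/2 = -0.50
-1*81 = -81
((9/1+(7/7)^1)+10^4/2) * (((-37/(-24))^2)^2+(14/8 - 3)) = 1218633235/55296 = 22038.36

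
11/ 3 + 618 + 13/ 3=626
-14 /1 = -14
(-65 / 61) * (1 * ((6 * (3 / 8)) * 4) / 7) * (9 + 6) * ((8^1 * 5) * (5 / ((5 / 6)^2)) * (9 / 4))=-5686200 / 427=-13316.63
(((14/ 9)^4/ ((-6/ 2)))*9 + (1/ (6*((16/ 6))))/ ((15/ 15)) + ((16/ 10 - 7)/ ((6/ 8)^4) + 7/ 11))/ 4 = -65306899/ 7698240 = -8.48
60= 60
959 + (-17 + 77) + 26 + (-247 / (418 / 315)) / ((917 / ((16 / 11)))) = 16559615 / 15851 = 1044.70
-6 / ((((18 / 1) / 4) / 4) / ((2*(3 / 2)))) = -16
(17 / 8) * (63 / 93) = 357 / 248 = 1.44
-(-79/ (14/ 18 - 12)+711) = -72522/ 101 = -718.04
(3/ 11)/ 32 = 3/ 352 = 0.01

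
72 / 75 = 24 / 25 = 0.96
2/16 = 1/8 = 0.12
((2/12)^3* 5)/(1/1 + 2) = 5/648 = 0.01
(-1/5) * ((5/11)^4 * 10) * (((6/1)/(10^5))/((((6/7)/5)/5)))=-35/234256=-0.00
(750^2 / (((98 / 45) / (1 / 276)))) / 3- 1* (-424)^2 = -404511979 / 2254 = -179464.05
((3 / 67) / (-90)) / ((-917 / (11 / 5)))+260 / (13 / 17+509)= 2909582309 / 5704611150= 0.51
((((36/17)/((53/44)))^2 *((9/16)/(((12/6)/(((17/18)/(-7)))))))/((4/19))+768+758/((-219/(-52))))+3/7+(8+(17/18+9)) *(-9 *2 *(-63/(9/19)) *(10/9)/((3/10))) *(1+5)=209863402955984/219616047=955592.30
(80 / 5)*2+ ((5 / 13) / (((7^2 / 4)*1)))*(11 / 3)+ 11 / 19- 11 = 787690 / 36309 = 21.69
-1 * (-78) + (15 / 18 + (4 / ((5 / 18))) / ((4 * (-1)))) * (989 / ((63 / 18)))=-73897 / 105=-703.78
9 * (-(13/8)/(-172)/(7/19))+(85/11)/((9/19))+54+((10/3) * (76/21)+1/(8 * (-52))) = 56889081/688688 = 82.61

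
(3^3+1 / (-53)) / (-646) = -0.04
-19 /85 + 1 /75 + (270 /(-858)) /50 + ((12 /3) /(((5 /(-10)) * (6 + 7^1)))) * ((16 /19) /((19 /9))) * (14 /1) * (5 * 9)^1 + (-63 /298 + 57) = -961831730026 /9807079425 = -98.08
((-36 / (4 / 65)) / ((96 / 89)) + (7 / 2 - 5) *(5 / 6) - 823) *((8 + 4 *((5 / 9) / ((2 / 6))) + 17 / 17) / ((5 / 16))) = -685119 / 10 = -68511.90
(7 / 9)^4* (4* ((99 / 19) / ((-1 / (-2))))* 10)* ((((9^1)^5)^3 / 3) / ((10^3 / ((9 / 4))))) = 22377739463999073 / 950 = 23555515225262.18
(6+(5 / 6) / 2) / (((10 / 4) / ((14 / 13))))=539 / 195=2.76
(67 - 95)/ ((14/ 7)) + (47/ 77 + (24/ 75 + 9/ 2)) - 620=-2419993/ 3850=-628.57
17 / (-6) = -17 / 6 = -2.83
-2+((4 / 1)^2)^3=4094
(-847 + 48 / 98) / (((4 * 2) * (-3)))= 41479 / 1176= 35.27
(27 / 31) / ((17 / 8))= 216 / 527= 0.41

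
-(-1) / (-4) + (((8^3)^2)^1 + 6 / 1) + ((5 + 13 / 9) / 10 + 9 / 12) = 23593603 / 90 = 262151.14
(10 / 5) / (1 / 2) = 4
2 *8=16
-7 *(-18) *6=756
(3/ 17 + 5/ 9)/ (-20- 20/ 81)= -126/ 3485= -0.04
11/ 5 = 2.20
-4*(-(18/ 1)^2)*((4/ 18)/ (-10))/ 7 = -144/ 35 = -4.11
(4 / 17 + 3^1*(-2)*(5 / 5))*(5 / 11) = -490 / 187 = -2.62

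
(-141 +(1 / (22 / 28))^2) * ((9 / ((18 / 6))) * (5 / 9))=-84325 / 363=-232.30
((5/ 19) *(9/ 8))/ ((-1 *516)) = -15/ 26144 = -0.00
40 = 40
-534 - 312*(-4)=714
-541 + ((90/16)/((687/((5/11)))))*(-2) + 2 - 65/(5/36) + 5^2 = -9894707/10076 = -982.01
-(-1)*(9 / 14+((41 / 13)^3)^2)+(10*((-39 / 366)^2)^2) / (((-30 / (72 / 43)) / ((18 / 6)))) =19809453104800912639 / 20116200215362069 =984.75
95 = 95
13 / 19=0.68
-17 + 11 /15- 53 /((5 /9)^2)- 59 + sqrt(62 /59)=-18524 /75 + sqrt(3658) /59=-245.96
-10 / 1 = -10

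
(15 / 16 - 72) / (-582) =0.12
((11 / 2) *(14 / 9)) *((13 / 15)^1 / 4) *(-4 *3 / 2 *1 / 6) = -1001 / 540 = -1.85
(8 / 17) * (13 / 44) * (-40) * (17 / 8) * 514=-66820 / 11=-6074.55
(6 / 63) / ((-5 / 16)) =-32 / 105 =-0.30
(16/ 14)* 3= 24/ 7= 3.43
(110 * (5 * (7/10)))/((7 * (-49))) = -55/49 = -1.12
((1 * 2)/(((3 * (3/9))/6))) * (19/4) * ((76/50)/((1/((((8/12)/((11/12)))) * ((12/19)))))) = 10944/275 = 39.80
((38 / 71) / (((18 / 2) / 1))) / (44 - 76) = -19 / 10224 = -0.00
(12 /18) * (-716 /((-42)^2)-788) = -695374 /1323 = -525.60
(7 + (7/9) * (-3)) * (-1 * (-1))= 14/3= 4.67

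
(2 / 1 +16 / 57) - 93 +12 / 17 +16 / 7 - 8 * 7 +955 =5502860 / 6783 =811.27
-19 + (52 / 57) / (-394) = -213377 / 11229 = -19.00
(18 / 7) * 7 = 18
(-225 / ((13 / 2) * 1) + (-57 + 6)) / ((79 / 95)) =-105735 / 1027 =-102.96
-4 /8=-1 /2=-0.50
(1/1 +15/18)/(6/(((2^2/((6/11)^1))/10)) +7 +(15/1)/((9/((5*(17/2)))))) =121/5677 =0.02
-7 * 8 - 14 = -70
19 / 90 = 0.21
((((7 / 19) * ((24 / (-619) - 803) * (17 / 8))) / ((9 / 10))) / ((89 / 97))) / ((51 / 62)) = -925.55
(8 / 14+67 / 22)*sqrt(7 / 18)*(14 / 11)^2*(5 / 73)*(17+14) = 604345*sqrt(14) / 291489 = 7.76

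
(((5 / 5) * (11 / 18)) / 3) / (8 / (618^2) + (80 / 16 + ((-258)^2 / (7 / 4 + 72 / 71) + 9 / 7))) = 641261005 / 75829351951932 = 0.00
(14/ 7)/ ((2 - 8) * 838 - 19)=-2/ 5047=-0.00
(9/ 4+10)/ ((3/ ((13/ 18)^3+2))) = 679189/ 69984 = 9.70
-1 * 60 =-60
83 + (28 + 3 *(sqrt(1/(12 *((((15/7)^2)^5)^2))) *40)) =1129900996 *sqrt(3)/115330078125 + 111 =111.02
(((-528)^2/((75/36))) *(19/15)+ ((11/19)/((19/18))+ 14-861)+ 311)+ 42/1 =7626450824/45125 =169007.22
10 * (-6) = -60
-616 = -616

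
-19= -19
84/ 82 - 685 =-28043/ 41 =-683.98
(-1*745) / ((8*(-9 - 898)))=745 / 7256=0.10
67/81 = 0.83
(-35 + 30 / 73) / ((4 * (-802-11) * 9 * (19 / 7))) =17675 / 40594716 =0.00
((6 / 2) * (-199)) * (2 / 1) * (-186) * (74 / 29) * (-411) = -6754462776 / 29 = -232912509.52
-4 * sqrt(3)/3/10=-2 * sqrt(3)/15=-0.23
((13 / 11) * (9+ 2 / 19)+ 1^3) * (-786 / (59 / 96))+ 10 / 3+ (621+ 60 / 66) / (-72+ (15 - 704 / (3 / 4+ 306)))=-40501051928911 / 2691425715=-15048.18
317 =317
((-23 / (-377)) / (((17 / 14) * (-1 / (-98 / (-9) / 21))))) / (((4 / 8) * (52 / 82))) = -0.08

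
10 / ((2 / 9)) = 45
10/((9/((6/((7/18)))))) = 120/7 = 17.14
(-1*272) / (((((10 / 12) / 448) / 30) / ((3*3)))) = -39481344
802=802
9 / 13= 0.69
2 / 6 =1 / 3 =0.33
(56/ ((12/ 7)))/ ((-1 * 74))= -49/ 111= -0.44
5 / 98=0.05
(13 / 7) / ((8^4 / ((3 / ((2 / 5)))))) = 195 / 57344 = 0.00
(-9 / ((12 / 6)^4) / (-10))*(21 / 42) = 9 / 320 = 0.03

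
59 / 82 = 0.72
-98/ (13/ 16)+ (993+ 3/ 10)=113449/ 130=872.68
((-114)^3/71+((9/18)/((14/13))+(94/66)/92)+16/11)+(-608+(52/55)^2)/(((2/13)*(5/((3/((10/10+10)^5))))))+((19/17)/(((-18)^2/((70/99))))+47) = -14367668194185911500877/690159514032623250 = -20817.89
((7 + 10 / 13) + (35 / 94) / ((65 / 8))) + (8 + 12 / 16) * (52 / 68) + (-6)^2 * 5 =8081345 / 41548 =194.51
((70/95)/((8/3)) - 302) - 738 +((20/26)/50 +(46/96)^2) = -2957774269/2845440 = -1039.48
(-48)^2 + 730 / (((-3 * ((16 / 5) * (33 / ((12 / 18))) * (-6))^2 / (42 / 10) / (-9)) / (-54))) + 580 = 66988313 / 23232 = 2883.45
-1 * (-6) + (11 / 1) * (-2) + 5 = -11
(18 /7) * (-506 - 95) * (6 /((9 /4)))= -28848 /7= -4121.14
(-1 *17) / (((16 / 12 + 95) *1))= -3 / 17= -0.18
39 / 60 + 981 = 19633 / 20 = 981.65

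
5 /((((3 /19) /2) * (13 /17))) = 3230 /39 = 82.82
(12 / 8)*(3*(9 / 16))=81 / 32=2.53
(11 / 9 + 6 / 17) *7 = 1687 / 153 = 11.03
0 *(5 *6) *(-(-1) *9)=0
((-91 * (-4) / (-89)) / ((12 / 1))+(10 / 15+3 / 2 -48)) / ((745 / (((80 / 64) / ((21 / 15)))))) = -41095 / 742616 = -0.06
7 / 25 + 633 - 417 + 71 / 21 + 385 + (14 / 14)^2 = 317972 / 525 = 605.66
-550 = -550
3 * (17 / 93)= 17 / 31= 0.55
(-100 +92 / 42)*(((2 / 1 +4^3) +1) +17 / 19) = -883220 / 133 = -6640.75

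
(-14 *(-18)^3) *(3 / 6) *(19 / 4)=193914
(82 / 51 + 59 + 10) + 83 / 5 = 22238 / 255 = 87.21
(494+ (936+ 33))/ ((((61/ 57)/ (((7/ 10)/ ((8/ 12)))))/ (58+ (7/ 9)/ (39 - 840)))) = 16271279717/ 195444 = 83252.90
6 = 6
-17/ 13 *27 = -459/ 13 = -35.31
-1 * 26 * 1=-26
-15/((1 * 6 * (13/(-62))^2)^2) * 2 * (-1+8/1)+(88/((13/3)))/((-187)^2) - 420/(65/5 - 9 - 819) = -133970349311180/44398959891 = -3017.42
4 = 4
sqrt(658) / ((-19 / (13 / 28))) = -0.63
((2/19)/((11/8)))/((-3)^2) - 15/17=-27943/31977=-0.87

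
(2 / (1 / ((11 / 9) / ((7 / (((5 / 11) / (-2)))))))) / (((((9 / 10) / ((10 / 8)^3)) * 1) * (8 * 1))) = -3125 / 145152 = -0.02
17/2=8.50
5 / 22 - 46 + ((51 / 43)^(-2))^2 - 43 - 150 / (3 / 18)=-147088203731 / 148834422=-988.27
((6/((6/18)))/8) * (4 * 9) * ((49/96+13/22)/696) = 10467/81664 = 0.13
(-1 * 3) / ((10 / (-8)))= 12 / 5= 2.40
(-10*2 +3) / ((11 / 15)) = -255 / 11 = -23.18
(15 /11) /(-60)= -0.02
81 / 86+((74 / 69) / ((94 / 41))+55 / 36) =4915435 / 1673388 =2.94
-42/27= -14/9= -1.56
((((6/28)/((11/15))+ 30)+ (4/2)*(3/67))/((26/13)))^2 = 98269083441/425844496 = 230.76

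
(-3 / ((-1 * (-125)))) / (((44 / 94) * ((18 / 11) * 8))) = -47 / 12000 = -0.00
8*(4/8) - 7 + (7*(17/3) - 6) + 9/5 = 487/15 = 32.47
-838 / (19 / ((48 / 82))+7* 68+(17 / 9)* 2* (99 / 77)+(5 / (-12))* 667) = -140784 / 39547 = -3.56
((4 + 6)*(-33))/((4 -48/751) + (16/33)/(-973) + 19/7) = -7957573470/160354091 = -49.63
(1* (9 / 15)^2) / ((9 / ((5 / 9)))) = 1 / 45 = 0.02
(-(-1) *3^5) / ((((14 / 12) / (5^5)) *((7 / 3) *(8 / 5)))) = 34171875 / 196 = 174346.30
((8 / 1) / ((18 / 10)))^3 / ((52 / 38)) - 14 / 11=6555322 / 104247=62.88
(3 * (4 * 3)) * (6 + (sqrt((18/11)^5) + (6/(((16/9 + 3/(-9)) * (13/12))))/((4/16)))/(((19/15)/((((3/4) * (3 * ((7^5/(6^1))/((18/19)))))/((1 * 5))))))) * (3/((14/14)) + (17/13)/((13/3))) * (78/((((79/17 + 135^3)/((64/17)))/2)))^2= 3024374939615232 * sqrt(22)/582130237589747099 + 8068003404447744/73914357740546401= 0.13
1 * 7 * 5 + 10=45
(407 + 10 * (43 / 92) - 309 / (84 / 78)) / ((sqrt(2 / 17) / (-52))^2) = 461610656 / 161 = 2867146.93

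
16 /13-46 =-582 /13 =-44.77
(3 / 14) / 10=3 / 140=0.02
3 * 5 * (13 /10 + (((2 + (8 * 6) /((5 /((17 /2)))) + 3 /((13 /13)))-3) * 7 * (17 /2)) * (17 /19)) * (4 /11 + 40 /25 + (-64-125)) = -1373900859 /110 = -12490007.81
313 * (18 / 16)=2817 / 8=352.12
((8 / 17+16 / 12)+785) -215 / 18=237107 / 306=774.86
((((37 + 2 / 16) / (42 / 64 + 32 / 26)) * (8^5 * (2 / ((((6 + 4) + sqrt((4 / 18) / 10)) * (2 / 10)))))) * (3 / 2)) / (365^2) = 2484338688 / 342191077- 414056448 * sqrt(5) / 8554776925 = 7.15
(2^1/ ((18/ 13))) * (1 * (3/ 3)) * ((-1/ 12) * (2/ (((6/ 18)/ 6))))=-13/ 3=-4.33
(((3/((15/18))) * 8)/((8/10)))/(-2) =-18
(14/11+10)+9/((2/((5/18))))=551/44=12.52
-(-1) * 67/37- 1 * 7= -192/37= -5.19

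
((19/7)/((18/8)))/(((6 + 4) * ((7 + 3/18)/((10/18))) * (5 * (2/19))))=722/40635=0.02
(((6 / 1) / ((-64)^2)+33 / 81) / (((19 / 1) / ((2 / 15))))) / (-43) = -22609 / 338826240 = -0.00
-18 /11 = -1.64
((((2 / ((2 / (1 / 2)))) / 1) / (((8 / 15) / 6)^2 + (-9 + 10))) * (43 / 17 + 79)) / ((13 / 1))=1403325 / 451061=3.11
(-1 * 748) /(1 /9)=-6732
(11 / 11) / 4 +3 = 13 / 4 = 3.25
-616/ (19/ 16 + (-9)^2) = -9856/ 1315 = -7.50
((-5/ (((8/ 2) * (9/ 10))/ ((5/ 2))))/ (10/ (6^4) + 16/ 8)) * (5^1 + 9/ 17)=-211500/ 22117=-9.56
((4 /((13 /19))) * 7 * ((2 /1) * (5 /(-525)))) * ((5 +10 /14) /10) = -608 /1365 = -0.45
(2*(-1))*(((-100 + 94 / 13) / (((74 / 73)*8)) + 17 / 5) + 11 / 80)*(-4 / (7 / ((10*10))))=-3040670 / 3367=-903.08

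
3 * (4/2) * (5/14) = 15/7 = 2.14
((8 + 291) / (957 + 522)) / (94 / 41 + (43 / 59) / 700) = 506296700 / 5744381277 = 0.09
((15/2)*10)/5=15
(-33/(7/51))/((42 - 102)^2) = -187/2800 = -0.07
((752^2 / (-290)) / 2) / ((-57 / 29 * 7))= 141376 / 1995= 70.87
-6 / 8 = -3 / 4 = -0.75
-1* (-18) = 18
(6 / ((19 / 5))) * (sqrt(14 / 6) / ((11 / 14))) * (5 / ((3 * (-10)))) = -70 * sqrt(21) / 627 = -0.51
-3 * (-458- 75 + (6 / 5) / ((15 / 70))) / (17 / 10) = 930.71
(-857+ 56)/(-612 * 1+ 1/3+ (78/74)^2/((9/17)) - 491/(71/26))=233569197/230178178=1.01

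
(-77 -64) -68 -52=-261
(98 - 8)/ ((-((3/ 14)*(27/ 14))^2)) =-384160/ 729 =-526.97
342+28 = 370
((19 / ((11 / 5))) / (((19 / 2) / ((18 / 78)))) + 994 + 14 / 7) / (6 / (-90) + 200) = 2136870 / 428857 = 4.98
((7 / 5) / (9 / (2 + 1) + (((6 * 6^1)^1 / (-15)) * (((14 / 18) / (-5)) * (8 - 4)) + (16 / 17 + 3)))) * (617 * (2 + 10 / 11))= 17621520 / 59147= 297.93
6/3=2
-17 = -17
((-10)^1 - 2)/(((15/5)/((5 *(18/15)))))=-24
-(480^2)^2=-53084160000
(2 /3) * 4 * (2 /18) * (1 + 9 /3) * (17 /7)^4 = 2672672 /64827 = 41.23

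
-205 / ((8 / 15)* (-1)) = 3075 / 8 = 384.38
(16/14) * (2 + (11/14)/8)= 235/98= 2.40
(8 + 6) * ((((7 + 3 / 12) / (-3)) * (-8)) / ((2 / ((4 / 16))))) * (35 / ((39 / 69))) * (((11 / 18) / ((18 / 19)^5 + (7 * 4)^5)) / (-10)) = -80926343617 / 10878339262752000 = -0.00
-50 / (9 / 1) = -50 / 9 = -5.56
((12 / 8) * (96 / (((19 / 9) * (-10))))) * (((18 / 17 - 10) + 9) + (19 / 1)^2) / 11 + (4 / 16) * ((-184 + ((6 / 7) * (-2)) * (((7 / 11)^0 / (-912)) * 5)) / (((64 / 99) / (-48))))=2309066703 / 723520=3191.43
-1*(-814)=814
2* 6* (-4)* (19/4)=-228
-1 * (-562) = 562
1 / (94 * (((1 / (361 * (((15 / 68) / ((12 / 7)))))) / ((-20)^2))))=315875 / 1598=197.67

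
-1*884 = -884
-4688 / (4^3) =-293 / 4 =-73.25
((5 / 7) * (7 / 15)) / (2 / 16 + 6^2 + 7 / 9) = 24 / 2657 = 0.01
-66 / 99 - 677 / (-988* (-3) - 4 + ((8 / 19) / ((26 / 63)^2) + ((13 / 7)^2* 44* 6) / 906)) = -189066581255 / 211220549094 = -0.90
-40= -40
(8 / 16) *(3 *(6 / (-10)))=-9 / 10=-0.90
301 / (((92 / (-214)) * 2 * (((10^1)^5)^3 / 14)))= -225449 / 46000000000000000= -0.00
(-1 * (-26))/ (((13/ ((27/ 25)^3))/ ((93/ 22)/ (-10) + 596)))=1500.51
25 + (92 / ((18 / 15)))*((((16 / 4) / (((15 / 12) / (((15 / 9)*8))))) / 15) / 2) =3619 / 27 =134.04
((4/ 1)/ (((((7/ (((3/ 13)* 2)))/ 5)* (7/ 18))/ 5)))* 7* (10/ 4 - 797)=-1225800/ 13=-94292.31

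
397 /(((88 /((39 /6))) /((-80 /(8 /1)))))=-25805 /88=-293.24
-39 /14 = -2.79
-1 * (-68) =68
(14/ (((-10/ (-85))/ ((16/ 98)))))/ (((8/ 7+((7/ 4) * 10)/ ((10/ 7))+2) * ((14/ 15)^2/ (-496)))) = -718.67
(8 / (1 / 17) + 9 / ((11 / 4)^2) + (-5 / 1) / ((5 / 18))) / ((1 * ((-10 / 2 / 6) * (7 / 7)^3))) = -143.03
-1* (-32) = 32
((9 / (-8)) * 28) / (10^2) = -0.32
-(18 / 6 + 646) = -649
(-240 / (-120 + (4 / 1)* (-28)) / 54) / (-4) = -5 / 1044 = -0.00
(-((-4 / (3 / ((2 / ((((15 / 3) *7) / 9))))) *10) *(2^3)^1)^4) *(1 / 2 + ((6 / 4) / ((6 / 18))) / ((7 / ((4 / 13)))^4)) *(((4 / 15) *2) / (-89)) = 397625099072569344 / 14653714841129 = 27134.76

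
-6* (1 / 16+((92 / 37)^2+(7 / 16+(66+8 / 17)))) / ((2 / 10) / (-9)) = 459673515 / 23273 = 19751.36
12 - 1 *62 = -50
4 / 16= 1 / 4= 0.25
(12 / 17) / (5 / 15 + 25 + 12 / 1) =9 / 476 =0.02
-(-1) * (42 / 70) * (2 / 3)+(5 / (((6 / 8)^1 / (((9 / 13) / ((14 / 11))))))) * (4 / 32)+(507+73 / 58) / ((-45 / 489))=-874388903 / 158340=-5522.22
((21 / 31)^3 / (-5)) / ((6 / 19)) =-58653 / 297910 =-0.20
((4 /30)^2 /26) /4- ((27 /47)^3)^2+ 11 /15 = 43987203116089 /63058409674650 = 0.70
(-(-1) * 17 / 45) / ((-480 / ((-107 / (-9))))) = -1819 / 194400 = -0.01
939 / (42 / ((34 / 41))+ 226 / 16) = 127704 / 8809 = 14.50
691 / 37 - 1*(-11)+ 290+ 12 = 12272 / 37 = 331.68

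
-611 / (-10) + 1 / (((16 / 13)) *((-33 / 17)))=160199 / 2640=60.68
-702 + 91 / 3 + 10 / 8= -8045 / 12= -670.42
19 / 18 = 1.06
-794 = -794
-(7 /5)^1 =-7 /5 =-1.40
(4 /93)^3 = 0.00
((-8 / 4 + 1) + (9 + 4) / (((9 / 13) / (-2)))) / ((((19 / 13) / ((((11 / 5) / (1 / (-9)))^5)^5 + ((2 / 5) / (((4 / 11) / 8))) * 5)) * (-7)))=-350875215224955108853142384643591271171330253614210489 / 356733798980712890625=-983577155367679273439044600000000.00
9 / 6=3 / 2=1.50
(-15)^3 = -3375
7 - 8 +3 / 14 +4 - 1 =31 / 14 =2.21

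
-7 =-7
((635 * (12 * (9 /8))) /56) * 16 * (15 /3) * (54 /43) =15379.24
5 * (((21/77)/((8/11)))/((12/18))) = 45/16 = 2.81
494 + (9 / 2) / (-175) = 172891 / 350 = 493.97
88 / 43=2.05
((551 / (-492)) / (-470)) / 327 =551 / 75615480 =0.00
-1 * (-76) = 76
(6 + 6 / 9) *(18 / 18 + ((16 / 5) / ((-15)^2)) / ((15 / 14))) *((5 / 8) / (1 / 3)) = 17099 / 1350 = 12.67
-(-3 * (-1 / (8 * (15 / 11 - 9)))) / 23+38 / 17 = 195963 / 87584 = 2.24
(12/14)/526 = 3/1841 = 0.00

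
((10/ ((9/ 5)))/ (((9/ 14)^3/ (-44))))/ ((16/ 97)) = -36598100/ 6561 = -5578.13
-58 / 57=-1.02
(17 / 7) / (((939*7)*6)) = 17 / 276066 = 0.00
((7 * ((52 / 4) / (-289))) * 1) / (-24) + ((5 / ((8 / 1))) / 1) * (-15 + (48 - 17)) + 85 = 659011 / 6936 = 95.01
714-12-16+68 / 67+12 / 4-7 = 45762 / 67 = 683.01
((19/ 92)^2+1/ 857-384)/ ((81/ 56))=-6498526979/ 24481062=-265.45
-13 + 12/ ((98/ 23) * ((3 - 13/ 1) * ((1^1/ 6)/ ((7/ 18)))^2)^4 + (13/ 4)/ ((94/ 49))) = -651601998863/ 51062395499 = -12.76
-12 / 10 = -6 / 5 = -1.20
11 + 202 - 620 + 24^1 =-383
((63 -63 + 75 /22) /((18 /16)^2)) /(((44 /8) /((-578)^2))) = 534534400 /3267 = 163616.28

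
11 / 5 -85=-414 / 5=-82.80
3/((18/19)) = 19/6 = 3.17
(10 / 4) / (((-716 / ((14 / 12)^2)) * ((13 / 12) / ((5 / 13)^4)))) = -153125 / 1595074728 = -0.00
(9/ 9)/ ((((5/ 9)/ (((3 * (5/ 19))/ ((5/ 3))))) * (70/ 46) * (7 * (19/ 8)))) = 14904/ 442225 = 0.03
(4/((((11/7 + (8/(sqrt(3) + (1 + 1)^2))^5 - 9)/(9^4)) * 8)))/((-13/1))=118.30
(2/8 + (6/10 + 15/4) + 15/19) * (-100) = -10240/19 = -538.95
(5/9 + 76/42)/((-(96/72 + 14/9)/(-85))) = 12665/182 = 69.59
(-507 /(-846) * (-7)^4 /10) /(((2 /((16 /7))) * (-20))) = -57967 /7050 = -8.22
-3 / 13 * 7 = -21 / 13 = -1.62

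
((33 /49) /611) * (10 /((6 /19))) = 1045 /29939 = 0.03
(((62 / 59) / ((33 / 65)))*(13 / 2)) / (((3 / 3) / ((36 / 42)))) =52390 / 4543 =11.53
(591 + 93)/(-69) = -228/23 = -9.91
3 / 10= 0.30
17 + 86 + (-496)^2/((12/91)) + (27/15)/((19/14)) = 1865725.66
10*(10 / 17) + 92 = 97.88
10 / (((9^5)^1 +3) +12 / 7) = 35 / 206688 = 0.00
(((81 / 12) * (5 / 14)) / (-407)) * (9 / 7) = -1215 / 159544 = -0.01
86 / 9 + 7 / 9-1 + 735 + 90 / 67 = 149881 / 201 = 745.68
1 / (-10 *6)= -1 / 60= -0.02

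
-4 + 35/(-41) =-199/41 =-4.85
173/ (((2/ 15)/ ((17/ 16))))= 44115/ 32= 1378.59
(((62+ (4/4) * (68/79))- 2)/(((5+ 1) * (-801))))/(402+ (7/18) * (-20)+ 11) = -2404/76926171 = -0.00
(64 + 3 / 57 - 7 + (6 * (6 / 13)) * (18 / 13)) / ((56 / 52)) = 97754 / 1729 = 56.54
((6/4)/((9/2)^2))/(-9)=-0.01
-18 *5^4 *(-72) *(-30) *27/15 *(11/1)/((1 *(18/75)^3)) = -34804687500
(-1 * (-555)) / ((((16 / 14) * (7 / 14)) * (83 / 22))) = 42735 / 166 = 257.44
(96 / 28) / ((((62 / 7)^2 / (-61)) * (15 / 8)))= -6832 / 4805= -1.42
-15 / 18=-5 / 6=-0.83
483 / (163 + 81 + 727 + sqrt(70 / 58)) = 197113 / 396266 -7 * sqrt(1015) / 396266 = 0.50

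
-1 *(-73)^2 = -5329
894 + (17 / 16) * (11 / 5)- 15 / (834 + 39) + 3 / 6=20877977 / 23280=896.82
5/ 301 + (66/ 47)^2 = 1322201/ 664909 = 1.99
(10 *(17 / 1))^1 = 170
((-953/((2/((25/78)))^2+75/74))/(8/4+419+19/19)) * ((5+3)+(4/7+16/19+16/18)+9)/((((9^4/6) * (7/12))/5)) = -20367635125000/2381457303354339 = -0.01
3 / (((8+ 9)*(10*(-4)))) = -3 / 680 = -0.00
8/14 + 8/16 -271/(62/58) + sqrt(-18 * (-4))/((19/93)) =-109561/434 + 558 * sqrt(2)/19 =-210.91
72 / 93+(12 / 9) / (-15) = 956 / 1395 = 0.69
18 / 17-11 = -169 / 17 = -9.94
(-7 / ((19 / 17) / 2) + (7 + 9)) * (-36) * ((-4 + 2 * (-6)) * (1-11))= -380160 / 19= -20008.42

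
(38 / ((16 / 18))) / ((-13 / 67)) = -11457 / 52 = -220.33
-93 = -93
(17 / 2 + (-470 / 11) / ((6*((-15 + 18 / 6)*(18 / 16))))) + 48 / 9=14.36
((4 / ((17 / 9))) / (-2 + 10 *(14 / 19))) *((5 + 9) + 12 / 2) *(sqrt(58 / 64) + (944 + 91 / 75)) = 7464.56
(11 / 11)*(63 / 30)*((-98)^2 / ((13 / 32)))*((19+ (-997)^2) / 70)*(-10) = -458238955776 / 65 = -7049830088.86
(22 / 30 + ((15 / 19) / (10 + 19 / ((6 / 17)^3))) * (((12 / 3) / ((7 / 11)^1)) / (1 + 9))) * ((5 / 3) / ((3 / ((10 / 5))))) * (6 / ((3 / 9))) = 559762324 / 38107293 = 14.69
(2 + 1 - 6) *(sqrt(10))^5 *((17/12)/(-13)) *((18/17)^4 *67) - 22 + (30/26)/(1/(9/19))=-5299/247 + 175834800 *sqrt(10)/63869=8684.47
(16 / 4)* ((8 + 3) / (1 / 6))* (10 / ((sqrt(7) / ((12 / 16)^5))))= 236.79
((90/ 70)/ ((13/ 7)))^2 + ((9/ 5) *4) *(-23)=-139527/ 845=-165.12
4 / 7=0.57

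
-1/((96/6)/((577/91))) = -577/1456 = -0.40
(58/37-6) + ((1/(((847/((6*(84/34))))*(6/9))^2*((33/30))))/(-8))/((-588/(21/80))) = -3419661564835/771509017664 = -4.43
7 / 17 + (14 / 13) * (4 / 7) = 227 / 221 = 1.03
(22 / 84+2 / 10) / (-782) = -97 / 164220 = -0.00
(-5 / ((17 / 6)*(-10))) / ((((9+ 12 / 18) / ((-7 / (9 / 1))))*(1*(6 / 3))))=-7 / 986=-0.01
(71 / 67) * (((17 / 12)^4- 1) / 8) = 4457735 / 11114496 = 0.40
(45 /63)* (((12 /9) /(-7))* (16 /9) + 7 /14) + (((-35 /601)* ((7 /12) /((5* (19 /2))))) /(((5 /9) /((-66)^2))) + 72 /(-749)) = -5.59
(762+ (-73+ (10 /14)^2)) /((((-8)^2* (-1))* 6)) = -5631 /3136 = -1.80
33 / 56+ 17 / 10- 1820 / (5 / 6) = -610879 / 280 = -2181.71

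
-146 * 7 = -1022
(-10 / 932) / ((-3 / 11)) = 55 / 1398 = 0.04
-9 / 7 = -1.29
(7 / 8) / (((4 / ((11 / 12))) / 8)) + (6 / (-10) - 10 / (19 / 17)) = -36221 / 4560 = -7.94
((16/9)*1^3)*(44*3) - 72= 488/3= 162.67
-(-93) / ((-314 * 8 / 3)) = -279 / 2512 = -0.11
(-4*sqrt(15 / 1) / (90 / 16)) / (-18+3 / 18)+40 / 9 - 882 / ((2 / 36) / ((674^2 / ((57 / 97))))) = -2098716960056 / 171+64*sqrt(15) / 1605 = -12273198596.66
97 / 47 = 2.06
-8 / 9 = -0.89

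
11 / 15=0.73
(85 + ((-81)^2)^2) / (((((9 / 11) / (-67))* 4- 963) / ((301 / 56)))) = -240254.25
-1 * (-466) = 466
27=27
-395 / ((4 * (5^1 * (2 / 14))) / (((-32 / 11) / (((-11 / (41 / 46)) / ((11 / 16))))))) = -22673 / 1012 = -22.40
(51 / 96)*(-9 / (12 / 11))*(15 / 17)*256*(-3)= 2970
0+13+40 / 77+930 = 72651 / 77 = 943.52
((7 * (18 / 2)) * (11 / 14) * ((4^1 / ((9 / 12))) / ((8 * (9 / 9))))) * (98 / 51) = 1078 / 17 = 63.41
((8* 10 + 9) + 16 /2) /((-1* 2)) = -97 /2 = -48.50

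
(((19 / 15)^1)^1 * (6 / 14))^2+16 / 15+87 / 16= 6.80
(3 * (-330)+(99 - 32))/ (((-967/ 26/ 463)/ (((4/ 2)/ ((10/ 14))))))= 155555036/ 4835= 32172.71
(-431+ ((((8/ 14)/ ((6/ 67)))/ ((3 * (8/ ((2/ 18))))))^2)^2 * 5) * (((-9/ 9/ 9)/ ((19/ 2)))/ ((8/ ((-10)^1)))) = -57018983610335255/ 9048952467297792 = -6.30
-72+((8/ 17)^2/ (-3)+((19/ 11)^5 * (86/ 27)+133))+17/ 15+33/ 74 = 51833443372313/ 464971952610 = 111.48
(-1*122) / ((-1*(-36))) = -61 / 18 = -3.39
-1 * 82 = -82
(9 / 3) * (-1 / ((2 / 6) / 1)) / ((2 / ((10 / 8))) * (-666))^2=-25 / 3154176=-0.00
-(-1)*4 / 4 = 1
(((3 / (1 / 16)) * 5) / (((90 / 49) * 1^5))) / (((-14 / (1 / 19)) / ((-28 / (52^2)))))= 49 / 9633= 0.01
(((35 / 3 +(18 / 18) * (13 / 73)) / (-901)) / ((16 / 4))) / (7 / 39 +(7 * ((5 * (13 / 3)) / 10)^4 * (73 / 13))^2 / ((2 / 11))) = -9440001792 / 11854564980126466955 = -0.00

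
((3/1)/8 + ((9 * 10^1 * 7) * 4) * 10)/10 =201603/80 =2520.04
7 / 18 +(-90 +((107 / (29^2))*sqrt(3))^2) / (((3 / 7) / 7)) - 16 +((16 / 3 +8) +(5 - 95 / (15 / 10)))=-19476200813 / 12731058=-1529.82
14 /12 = 7 /6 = 1.17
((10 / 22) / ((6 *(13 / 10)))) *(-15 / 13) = -125 / 1859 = -0.07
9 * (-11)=-99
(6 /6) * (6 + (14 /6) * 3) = 13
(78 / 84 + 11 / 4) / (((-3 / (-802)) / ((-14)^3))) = -2698462.67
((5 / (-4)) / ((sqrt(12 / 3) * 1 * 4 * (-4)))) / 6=5 / 768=0.01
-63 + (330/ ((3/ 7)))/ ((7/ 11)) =1147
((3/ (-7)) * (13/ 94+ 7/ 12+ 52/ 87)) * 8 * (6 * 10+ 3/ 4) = -5243697/ 19082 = -274.80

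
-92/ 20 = -23/ 5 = -4.60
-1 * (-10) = 10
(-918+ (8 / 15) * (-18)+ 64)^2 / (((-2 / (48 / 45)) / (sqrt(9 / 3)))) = -149160992 * sqrt(3) / 375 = -688945.11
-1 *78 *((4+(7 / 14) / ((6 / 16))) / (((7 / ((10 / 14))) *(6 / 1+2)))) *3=-780 / 49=-15.92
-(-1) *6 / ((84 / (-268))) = -134 / 7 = -19.14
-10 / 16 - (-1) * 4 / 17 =-53 / 136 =-0.39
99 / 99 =1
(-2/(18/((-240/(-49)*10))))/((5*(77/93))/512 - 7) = 12697600/16313423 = 0.78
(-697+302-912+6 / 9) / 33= -3919 / 99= -39.59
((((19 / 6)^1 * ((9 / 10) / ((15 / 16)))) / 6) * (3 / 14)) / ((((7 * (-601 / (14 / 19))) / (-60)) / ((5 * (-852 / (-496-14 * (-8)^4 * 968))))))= 1278 / 14595526001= 0.00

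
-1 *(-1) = 1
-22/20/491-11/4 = -2.75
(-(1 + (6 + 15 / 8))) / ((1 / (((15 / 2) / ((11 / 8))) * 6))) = -3195 / 11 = -290.45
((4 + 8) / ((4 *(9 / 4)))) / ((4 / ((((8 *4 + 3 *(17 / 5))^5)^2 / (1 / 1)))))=174913992535407978606601 / 29296875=5970397611875259.00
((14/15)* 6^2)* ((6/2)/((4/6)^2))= 1134/5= 226.80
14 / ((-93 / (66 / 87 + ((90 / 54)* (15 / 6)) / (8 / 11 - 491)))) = -4927307 / 43634763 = -0.11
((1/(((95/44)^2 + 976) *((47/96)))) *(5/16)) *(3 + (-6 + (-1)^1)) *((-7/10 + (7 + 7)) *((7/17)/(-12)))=257488/216707177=0.00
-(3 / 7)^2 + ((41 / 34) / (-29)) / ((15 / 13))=-159227 / 724710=-0.22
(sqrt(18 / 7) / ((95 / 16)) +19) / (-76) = -1 / 4- 12*sqrt(14) / 12635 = -0.25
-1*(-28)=28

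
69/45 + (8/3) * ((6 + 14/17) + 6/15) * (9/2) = 4499/51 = 88.22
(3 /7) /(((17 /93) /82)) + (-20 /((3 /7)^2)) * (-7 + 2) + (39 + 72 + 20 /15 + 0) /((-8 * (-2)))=12744341 /17136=743.72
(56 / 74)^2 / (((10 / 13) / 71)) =361816 / 6845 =52.86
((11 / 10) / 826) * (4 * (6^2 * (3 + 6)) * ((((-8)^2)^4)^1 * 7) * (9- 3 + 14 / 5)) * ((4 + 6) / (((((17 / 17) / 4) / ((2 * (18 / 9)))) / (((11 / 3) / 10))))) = 154348239716352 / 1475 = 104642874383.97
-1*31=-31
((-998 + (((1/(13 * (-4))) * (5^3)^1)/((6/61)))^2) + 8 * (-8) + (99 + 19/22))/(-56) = 6.52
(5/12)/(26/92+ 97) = 23/5370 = 0.00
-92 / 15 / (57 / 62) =-5704 / 855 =-6.67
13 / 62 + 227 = 14087 / 62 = 227.21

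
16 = 16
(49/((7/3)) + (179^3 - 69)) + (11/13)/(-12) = 894705385/156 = 5735290.93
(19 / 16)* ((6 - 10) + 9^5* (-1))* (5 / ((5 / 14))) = -7854049 / 8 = -981756.12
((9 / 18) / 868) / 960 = 1 / 1666560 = 0.00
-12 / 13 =-0.92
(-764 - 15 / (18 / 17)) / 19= -4669 / 114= -40.96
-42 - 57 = -99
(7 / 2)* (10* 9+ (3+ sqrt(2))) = 7* sqrt(2) / 2+ 651 / 2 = 330.45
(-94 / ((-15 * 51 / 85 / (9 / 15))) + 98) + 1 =1579 / 15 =105.27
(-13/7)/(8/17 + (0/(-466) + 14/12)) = -1.13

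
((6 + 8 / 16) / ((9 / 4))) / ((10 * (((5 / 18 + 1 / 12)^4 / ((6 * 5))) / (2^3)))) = 8957952 / 2197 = 4077.36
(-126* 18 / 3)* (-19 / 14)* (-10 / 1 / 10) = -1026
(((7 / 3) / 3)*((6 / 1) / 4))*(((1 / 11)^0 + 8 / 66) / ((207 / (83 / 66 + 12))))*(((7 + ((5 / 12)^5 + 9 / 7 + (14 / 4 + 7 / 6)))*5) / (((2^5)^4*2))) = 3655565335625 / 1411612873813131264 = 0.00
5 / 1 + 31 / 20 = 131 / 20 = 6.55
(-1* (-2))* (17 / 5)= 34 / 5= 6.80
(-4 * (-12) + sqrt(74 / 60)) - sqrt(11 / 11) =sqrt(1110) / 30 + 47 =48.11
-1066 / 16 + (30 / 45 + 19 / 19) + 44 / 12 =-1471 / 24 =-61.29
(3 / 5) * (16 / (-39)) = -16 / 65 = -0.25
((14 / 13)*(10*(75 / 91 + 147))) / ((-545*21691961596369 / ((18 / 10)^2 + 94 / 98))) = -276788352 / 489494840094223852525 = -0.00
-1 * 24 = -24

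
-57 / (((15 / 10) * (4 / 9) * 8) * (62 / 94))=-16.20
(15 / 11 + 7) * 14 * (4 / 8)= 644 / 11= 58.55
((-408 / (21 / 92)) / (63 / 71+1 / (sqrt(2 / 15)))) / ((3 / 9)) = 940608 / 1327 -3710176 * sqrt(30) / 9289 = -1478.87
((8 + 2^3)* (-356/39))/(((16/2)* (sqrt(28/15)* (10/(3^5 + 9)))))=-2136* sqrt(105)/65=-336.73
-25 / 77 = -0.32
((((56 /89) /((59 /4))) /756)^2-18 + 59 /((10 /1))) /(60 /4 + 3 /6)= -2432186844569 /3115611247995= -0.78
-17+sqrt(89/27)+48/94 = -775/47+sqrt(267)/9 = -14.67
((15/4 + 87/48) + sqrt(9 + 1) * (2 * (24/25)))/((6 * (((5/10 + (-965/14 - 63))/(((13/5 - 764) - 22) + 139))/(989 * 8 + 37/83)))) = 219710681883/6108800 + 14811956082 * sqrt(10)/1193125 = 75224.11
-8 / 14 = -0.57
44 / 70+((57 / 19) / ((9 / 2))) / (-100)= 653 / 1050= 0.62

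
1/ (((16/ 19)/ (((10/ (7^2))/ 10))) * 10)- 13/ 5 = -4073/ 1568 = -2.60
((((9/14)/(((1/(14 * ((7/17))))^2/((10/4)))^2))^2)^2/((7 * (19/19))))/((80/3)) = 101048158468862909061455067890625/48661191875666868481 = 2076565628048.09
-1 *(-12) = 12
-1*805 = -805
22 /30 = 11 /15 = 0.73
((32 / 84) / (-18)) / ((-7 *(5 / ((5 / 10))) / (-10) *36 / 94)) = -94 / 11907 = -0.01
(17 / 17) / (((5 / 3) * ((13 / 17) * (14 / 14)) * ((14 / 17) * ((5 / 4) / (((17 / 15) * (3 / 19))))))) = 29478 / 216125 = 0.14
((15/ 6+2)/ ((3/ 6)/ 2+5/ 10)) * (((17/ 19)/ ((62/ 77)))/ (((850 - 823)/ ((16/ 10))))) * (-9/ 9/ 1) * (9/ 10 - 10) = 476476/ 132525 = 3.60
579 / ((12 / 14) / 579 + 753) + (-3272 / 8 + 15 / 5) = -412243601 / 1017305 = -405.23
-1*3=-3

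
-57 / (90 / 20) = -38 / 3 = -12.67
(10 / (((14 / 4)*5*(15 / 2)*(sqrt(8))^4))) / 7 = 1 / 5880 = 0.00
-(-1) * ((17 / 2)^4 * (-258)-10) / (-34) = 10774289 / 272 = 39611.36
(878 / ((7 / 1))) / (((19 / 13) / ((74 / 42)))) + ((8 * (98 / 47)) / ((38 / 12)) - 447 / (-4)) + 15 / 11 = 1557114863 / 5775924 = 269.59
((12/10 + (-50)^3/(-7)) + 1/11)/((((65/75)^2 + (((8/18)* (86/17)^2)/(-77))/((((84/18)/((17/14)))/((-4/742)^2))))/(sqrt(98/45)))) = 16554505493119461* sqrt(10)/1492002684589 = 35087.03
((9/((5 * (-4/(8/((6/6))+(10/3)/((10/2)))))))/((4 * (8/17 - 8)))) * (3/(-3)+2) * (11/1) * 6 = 21879/2560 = 8.55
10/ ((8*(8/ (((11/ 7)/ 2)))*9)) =55/ 4032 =0.01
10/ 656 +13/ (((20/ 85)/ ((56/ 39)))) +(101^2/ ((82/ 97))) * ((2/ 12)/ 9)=302.81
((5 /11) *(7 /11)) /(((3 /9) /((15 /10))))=315 /242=1.30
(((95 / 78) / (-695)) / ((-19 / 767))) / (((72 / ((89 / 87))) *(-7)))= -5251 / 36569232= -0.00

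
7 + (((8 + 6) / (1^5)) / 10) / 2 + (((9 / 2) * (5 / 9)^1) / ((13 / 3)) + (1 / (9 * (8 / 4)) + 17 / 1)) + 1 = 30809 / 1170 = 26.33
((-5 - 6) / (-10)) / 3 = 11 / 30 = 0.37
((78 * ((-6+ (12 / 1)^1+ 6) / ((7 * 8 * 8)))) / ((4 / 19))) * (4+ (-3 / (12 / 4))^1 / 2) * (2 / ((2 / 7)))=15561 / 64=243.14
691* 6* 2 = 8292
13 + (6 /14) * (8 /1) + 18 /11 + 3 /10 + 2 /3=43963 /2310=19.03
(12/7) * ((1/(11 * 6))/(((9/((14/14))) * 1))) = 2/693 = 0.00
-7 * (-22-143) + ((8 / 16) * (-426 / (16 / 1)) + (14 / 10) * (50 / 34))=311099 / 272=1143.75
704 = 704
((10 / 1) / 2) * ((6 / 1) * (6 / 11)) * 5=900 / 11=81.82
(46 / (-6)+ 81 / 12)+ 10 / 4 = 19 / 12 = 1.58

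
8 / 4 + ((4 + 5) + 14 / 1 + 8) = 33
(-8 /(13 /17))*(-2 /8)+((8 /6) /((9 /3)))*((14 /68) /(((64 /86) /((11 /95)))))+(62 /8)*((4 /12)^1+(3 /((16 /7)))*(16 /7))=86051483 /3023280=28.46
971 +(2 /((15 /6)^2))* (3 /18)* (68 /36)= 655493 /675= 971.10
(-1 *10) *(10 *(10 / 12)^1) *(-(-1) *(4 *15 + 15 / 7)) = -36250 / 7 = -5178.57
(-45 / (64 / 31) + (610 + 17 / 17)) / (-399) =-5387 / 3648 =-1.48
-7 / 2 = -3.50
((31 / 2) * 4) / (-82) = -0.76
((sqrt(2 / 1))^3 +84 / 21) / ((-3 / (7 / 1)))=-28 / 3 - 14 * sqrt(2) / 3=-15.93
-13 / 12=-1.08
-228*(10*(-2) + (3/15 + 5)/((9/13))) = 42712/15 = 2847.47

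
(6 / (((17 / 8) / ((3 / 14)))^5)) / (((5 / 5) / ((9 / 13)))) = 13436928 / 310225975787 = 0.00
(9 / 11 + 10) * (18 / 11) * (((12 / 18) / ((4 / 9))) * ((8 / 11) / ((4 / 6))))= 38556 / 1331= 28.97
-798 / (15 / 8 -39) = 2128 / 99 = 21.49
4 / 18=2 / 9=0.22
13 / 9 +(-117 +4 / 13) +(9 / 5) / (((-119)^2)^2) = -13519996952767 / 117312343785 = -115.25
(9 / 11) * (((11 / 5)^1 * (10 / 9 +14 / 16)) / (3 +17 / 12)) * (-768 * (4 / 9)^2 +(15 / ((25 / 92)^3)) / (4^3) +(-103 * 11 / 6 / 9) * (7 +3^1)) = -2110508257 / 7453125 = -283.17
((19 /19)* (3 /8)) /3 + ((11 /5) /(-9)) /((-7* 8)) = 163 /1260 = 0.13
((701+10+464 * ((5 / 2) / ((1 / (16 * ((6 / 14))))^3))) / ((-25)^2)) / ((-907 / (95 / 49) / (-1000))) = 19536650136 / 15243949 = 1281.60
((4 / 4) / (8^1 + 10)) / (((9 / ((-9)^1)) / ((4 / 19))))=-2 / 171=-0.01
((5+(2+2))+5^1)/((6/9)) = 21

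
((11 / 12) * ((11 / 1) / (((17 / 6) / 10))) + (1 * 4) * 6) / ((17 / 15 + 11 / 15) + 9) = 15195 / 2771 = 5.48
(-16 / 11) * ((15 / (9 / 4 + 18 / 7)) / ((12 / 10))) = -1120 / 297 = -3.77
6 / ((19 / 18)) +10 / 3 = 514 / 57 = 9.02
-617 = -617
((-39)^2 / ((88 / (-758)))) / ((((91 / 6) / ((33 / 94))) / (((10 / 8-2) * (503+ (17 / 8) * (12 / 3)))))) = 1224798003 / 10528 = 116337.20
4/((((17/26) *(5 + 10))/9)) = 312/85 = 3.67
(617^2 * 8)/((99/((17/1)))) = 51773704/99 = 522966.71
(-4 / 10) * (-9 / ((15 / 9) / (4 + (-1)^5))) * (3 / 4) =243 / 50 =4.86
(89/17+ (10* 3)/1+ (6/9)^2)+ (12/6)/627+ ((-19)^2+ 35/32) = 407030555/1023264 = 397.78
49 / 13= 3.77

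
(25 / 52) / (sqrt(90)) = 0.05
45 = 45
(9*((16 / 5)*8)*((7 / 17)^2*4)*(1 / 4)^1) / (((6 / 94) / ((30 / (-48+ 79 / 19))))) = -2057472 / 4913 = -418.78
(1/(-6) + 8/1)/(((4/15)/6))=705/4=176.25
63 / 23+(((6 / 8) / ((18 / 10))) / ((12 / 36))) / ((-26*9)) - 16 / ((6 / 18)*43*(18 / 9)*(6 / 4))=2186231 / 925704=2.36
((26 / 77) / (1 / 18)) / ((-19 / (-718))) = 336024 / 1463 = 229.68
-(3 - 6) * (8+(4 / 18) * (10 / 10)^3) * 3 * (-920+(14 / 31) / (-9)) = -18995356 / 279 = -68083.71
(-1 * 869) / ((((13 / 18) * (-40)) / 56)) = 109494 / 65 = 1684.52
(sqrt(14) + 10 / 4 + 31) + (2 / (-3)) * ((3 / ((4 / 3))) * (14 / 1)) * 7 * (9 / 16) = -45.45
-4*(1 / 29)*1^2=-4 / 29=-0.14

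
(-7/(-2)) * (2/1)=7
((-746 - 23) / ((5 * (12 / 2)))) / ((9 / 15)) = -42.72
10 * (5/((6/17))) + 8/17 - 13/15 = 141.27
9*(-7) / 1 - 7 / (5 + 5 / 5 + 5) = -700 / 11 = -63.64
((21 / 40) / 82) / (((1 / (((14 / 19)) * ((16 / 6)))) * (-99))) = -49 / 385605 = -0.00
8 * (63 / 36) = 14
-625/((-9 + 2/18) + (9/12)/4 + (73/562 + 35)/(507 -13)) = 6246630000/86256223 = 72.42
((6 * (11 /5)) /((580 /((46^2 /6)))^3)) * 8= 3256789558 /137188125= 23.74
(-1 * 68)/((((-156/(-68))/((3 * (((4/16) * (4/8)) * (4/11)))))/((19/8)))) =-5491/572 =-9.60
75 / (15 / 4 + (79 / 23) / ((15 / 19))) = 103500 / 11179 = 9.26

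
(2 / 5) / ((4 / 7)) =7 / 10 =0.70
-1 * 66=-66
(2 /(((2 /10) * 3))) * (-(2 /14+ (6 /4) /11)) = -215 /231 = -0.93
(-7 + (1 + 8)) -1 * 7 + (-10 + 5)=-10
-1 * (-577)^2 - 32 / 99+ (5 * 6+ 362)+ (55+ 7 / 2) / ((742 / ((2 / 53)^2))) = -34308461224522 / 103171761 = -332537.32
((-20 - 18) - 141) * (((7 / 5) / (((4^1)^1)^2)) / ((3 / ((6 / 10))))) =-1253 / 400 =-3.13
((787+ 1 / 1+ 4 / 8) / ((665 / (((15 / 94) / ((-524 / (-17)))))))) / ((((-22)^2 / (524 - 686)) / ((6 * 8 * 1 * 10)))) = -5143095 / 5214979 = -0.99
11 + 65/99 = 1154/99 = 11.66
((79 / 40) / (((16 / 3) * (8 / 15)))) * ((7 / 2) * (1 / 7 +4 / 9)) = 2923 / 2048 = 1.43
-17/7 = -2.43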